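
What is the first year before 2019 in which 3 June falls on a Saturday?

From one year to the next, a fixed date's weekday advances by 1, or by 2 when a Feb 29 lies between the two dates.
2019: June 3 is Monday.
2018: Sunday (−1)
2017: Saturday (−1)
3 June falls on a Saturday in 2017.

2017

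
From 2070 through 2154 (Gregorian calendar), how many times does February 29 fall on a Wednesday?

3

Leap years in 2070–2154: 20 of them.
Feb 29 weekday advances by 5 (mod 7) from one leap year to the next four years later (or differs when a century non-leap intervenes).
Leap-day weekdays: 2072:Mon 2076:Sat 2080:Thu 2084:Tue 2088:Sun 2092:Fri 2096:Wed✓ 2104:Fri 2108:Wed✓ 2112:Mon 2116:Sat 2120:Thu 2124:Tue 2128:Sun 2132:Fri 2136:Wed✓ 2140:Mon 2144:Sat 2148:Thu 2152:Tue
Wednesday: 2096, 2108, 2136 → 3.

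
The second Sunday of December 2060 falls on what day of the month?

12

December 1, 2060 is a Wednesday, so the first Sunday is the 5th.
The second Sunday is 5 + 7 = 12.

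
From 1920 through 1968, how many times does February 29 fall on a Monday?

Leap years in 1920–1968: 13 of them.
Feb 29 weekday advances by 5 (mod 7) from one leap year to the next four years later (or differs when a century non-leap intervenes).
Leap-day weekdays: 1920:Sun 1924:Fri 1928:Wed 1932:Mon✓ 1936:Sat 1940:Thu 1944:Tue 1948:Sun 1952:Fri 1956:Wed 1960:Mon✓ 1964:Sat 1968:Thu
Monday: 1932, 1960 → 2.

2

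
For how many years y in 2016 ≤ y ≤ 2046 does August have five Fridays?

13

August has 31 days; it has five Fridays when Friday falls among the first (month-length − 28) days — i.e. when August 1 is one of Friday/Thursday/Wednesday.
August 1 by year: 2016:Mon 2017:Tue 2018:Wed✓ 2019:Thu✓ 2020:Sat 2021:Sun 2022:Mon 2023:Tue 2024:Thu✓ 2025:Fri✓ 2026:Sat 2027:Sun 2028:Tue 2029:Wed✓ 2030:Thu✓ 2031:Fri✓ 2032:Sun 2033:Mon 2034:Tue 2035:Wed✓ 2036:Fri✓ 2037:Sat 2038:Sun 2039:Mon 2040:Wed✓ 2041:Thu✓ 2042:Fri✓ 2043:Sat 2044:Mon 2045:Tue 2046:Wed✓
Years with five Fridays: 2018, 2019, 2024, 2025, 2029, 2030, 2031, 2035, 2036, 2040, 2041, 2042, 2046 → 13.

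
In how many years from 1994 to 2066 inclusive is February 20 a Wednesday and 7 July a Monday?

Check each year's weekday for February 20 and 7 July:
  1994: Sun/Thu  1995: Mon/Fri  1996: Tue/Sun  1997: Thu/Mon  1998: Fri/Tue  1999: Sat/Wed  2000: Sun/Fri  2001: Tue/Sat  2002: Wed/Sun  2003: Thu/Mon  2004: Fri/Wed  2005: Sun/Thu  2006: Mon/Fri  2007: Tue/Sat  …(45 more)…  2053: Thu/Mon  2054: Fri/Tue  2055: Sat/Wed  2056: Sun/Fri  2057: Tue/Sat  2058: Wed/Sun  2059: Thu/Mon  2060: Fri/Wed  2061: Sun/Thu  2062: Mon/Fri  2063: Tue/Sat  2064: Wed/Mon ✓  2065: Fri/Tue  2066: Sat/Wed
Both conditions hold in: 2008, 2036, 2064 — 3.

3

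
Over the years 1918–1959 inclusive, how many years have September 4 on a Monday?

Track September 4's weekday year by year (advancing +1, or +2 across a Feb 29):
  1918: Wed  1919: Thu (+1)  1920: Sat (+2)  1921: Sun (+1)  1922: Mon (+1) ✓
  1923: Tue (+1)  1924: Thu (+2)  1925: Fri (+1)  1926: Sat (+1)  1927: Sun (+1)
  1928: Tue (+2)  1929: Wed (+1)  1930: Thu (+1)  1931: Fri (+1)  … (14 more years) …
  1946: Wed (+1)  1947: Thu (+1)  1948: Sat (+2)  1949: Sun (+1)  1950: Mon (+1) ✓
  1951: Tue (+1)  1952: Thu (+2)  1953: Fri (+1)  1954: Sat (+1)  1955: Sun (+1)
  1956: Tue (+2)  1957: Wed (+1)  1958: Thu (+1)  1959: Fri (+1)
Monday years: 1922, 1933, 1939, 1944, 1950 — 5 in total.

5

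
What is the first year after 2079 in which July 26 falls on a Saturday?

From one year to the next, a fixed date's weekday advances by 1, or by 2 when a Feb 29 lies between the two dates.
2079: July 26 is Wednesday.
2080: Friday (+2)
2081: Saturday (+1)
July 26 falls on a Saturday in 2081.

2081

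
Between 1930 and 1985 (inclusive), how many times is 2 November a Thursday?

Track 2 November's weekday year by year (advancing +1, or +2 across a Feb 29):
  1930: Sun  1931: Mon (+1)  1932: Wed (+2)  1933: Thu (+1) ✓  1934: Fri (+1)
  1935: Sat (+1)  1936: Mon (+2)  1937: Tue (+1)  1938: Wed (+1)  1939: Thu (+1) ✓
  1940: Sat (+2)  1941: Sun (+1)  1942: Mon (+1)  1943: Tue (+1)  … (28 more years) …
  1972: Thu (+2) ✓  1973: Fri (+1)  1974: Sat (+1)  1975: Sun (+1)  1976: Tue (+2)
  1977: Wed (+1)  1978: Thu (+1) ✓  1979: Fri (+1)  1980: Sun (+2)  1981: Mon (+1)
  1982: Tue (+1)  1983: Wed (+1)  1984: Fri (+2)  1985: Sat (+1)
Thursday years: 1933, 1939, 1944, 1950, 1961, 1967, 1972, 1978 — 8 in total.

8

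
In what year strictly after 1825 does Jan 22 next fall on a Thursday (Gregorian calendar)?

1829

From one year to the next, a fixed date's weekday advances by 1, or by 2 when a Feb 29 lies between the two dates.
1825: January 22 is Saturday.
1826: Sunday (+1)
1827: Monday (+1)
1828: Tuesday (+1)
1829: Thursday (+2)
Jan 22 falls on a Thursday in 1829.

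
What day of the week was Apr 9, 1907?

Tuesday

January 1, 1907 is a Tuesday.
April 9 is day 99 of the year, i.e. 98 days after Jan 1.
98 mod 7 = 0, so advance 0 weekdays from Tuesday: Tuesday.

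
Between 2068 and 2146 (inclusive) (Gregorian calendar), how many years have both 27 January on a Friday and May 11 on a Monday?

Check each year's weekday for 27 January and May 11:
  2068: Fri/Fri  2069: Sun/Sat  2070: Mon/Sun  2071: Tue/Mon  2072: Wed/Wed  2073: Fri/Thu  2074: Sat/Fri  2075: Sun/Sat  2076: Mon/Mon  2077: Wed/Tue  2078: Thu/Wed  2079: Fri/Thu  2080: Sat/Sat  2081: Mon/Sun  …(51 more)…  2133: Tue/Mon  2134: Wed/Tue  2135: Thu/Wed  2136: Fri/Fri  2137: Sun/Sat  2138: Mon/Sun  2139: Tue/Mon  2140: Wed/Wed  2141: Fri/Thu  2142: Sat/Fri  2143: Sun/Sat  2144: Mon/Mon  2145: Wed/Tue  2146: Thu/Wed
Both conditions hold in: no year — 0.

0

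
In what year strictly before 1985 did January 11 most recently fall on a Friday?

From one year to the next, a fixed date's weekday advances by 1, or by 2 when a Feb 29 lies between the two dates.
1985: January 11 is Friday.
1984: Wednesday (−2)
1983: Tuesday (−1)
1982: Monday (−1)
1981: Sunday (−1)
1980: Friday (−2)
January 11 falls on a Friday in 1980.

1980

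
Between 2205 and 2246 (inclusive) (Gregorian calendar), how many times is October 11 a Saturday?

Track October 11's weekday year by year (advancing +1, or +2 across a Feb 29):
  2205: Fri  2206: Sat (+1) ✓  2207: Sun (+1)  2208: Tue (+2)  2209: Wed (+1)
  2210: Thu (+1)  2211: Fri (+1)  2212: Sun (+2)  2213: Mon (+1)  2214: Tue (+1)
  2215: Wed (+1)  2216: Fri (+2)  2217: Sat (+1) ✓  2218: Sun (+1)  … (14 more years) …
  2233: Fri (+1)  2234: Sat (+1) ✓  2235: Sun (+1)  2236: Tue (+2)  2237: Wed (+1)
  2238: Thu (+1)  2239: Fri (+1)  2240: Sun (+2)  2241: Mon (+1)  2242: Tue (+1)
  2243: Wed (+1)  2244: Fri (+2)  2245: Sat (+1) ✓  2246: Sun (+1)
Saturday years: 2206, 2217, 2223, 2228, 2234, 2245 — 6 in total.

6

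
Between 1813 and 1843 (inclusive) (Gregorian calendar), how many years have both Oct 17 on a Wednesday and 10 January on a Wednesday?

Check each year's weekday for Oct 17 and 10 January:
  1813: Sun/Sun  1814: Mon/Mon  1815: Tue/Tue  1816: Thu/Wed  1817: Fri/Fri  1818: Sat/Sat  1819: Sun/Sun  1820: Tue/Mon  1821: Wed/Wed ✓  1822: Thu/Thu  1823: Fri/Fri  1824: Sun/Sat  1825: Mon/Mon  1826: Tue/Tue  …(3 more)…  1830: Sun/Sun  1831: Mon/Mon  1832: Wed/Tue  1833: Thu/Thu  1834: Fri/Fri  1835: Sat/Sat  1836: Mon/Sun  1837: Tue/Tue  1838: Wed/Wed ✓  1839: Thu/Thu  1840: Sat/Fri  1841: Sun/Sun  1842: Mon/Mon  1843: Tue/Tue
Both conditions hold in: 1821, 1827, 1838 — 3.

3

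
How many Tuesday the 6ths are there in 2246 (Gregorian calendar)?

2

Check the 6th of each month of 2246: Jan 6: Tue, Feb 6: Fri, Mar 6: Fri, Apr 6: Mon, May 6: Wed, Jun 6: Sat, Jul 6: Mon, Aug 6: Thu, Sep 6: Sun, Oct 6: Tue, Nov 6: Fri, Dec 6: Sun.
Tuesday occurs in January, October — 2 months.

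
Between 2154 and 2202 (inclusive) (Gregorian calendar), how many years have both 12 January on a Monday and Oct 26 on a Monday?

Check each year's weekday for 12 January and Oct 26:
  2154: Sat/Sat  2155: Sun/Sun  2156: Mon/Tue  2157: Wed/Wed  2158: Thu/Thu  2159: Fri/Fri  2160: Sat/Sun  2161: Mon/Mon ✓  2162: Tue/Tue  2163: Wed/Wed  2164: Thu/Fri  2165: Sat/Sat  2166: Sun/Sun  2167: Mon/Mon ✓  …(21 more)…  2189: Mon/Mon ✓  2190: Tue/Tue  2191: Wed/Wed  2192: Thu/Fri  2193: Sat/Sat  2194: Sun/Sun  2195: Mon/Mon ✓  2196: Tue/Wed  2197: Thu/Thu  2198: Fri/Fri  2199: Sat/Sat  2200: Sun/Sun  2201: Mon/Mon ✓  2202: Tue/Tue
Both conditions hold in: 2161, 2167, 2178, 2189, 2195, 2201 — 6.

6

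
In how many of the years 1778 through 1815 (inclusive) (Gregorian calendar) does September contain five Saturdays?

11

September has 30 days; it has five Saturdays when Saturday falls among the first (month-length − 28) days — i.e. when September 1 is one of Saturday/Friday.
September 1 by year: 1778:Tue 1779:Wed 1780:Fri✓ 1781:Sat✓ 1782:Sun 1783:Mon 1784:Wed 1785:Thu 1786:Fri✓ 1787:Sat✓ 1788:Mon 1789:Tue 1790:Wed 1791:Thu 1792:Sat✓ …(8 more)… 1801:Tue 1802:Wed 1803:Thu 1804:Sat✓ 1805:Sun 1806:Mon 1807:Tue 1808:Thu 1809:Fri✓ 1810:Sat✓ 1811:Sun 1812:Tue 1813:Wed 1814:Thu 1815:Fri✓
Years with five Saturdays: 1780, 1781, 1786, 1787, 1792, 1797, 1798, 1804, 1809, 1810, 1815 → 11.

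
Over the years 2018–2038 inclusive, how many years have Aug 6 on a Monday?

Track Aug 6's weekday year by year (advancing +1, or +2 across a Feb 29):
  2018: Mon ✓  2019: Tue (+1)  2020: Thu (+2)  2021: Fri (+1)  2022: Sat (+1)
  2023: Sun (+1)  2024: Tue (+2)  2025: Wed (+1)  2026: Thu (+1)  2027: Fri (+1)
  2028: Sun (+2)  2029: Mon (+1) ✓  2030: Tue (+1)  2031: Wed (+1)  2032: Fri (+2)
  2033: Sat (+1)  2034: Sun (+1)  2035: Mon (+1) ✓  2036: Wed (+2)  2037: Thu (+1)
  2038: Fri (+1)
Monday years: 2018, 2029, 2035 — 3 in total.

3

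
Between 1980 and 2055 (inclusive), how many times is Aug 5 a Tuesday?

Track Aug 5's weekday year by year (advancing +1, or +2 across a Feb 29):
  1980: Tue ✓  1981: Wed (+1)  1982: Thu (+1)  1983: Fri (+1)  1984: Sun (+2)
  1985: Mon (+1)  1986: Tue (+1) ✓  1987: Wed (+1)  1988: Fri (+2)  1989: Sat (+1)
  1990: Sun (+1)  1991: Mon (+1)  1992: Wed (+2)  1993: Thu (+1)  … (48 more years) …
  2042: Tue (+1) ✓  2043: Wed (+1)  2044: Fri (+2)  2045: Sat (+1)  2046: Sun (+1)
  2047: Mon (+1)  2048: Wed (+2)  2049: Thu (+1)  2050: Fri (+1)  2051: Sat (+1)
  2052: Mon (+2)  2053: Tue (+1) ✓  2054: Wed (+1)  2055: Thu (+1)
Tuesday years: 1980, 1986, 1997, 2003, 2008, 2014, 2025, 2031, 2036, 2042, 2053 — 11 in total.

11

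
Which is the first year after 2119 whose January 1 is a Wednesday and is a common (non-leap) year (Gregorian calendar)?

2121

Jan 1 advances by 2 weekdays after a leap year and by 1 after a common year.
2119: Jan 1 is Sunday.
2120: Monday (leap)
2121: Wednesday
2121 begins on a Wednesday and is a common year.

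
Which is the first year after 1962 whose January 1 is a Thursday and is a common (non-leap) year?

Jan 1 advances by 2 weekdays after a leap year and by 1 after a common year.
1962: Jan 1 is Monday.
1963: Tuesday
1964: Wednesday (leap)
1965: Friday
1966: Saturday
1967: Sunday
1968: Monday (leap)
1969: Wednesday
1970: Thursday
1970 begins on a Thursday and is a common year.

1970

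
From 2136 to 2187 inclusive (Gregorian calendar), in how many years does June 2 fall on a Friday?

8

Track June 2's weekday year by year (advancing +1, or +2 across a Feb 29):
  2136: Sat  2137: Sun (+1)  2138: Mon (+1)  2139: Tue (+1)  2140: Thu (+2)
  2141: Fri (+1) ✓  2142: Sat (+1)  2143: Sun (+1)  2144: Tue (+2)  2145: Wed (+1)
  2146: Thu (+1)  2147: Fri (+1) ✓  2148: Sun (+2)  2149: Mon (+1)  … (24 more years) …
  2174: Thu (+1)  2175: Fri (+1) ✓  2176: Sun (+2)  2177: Mon (+1)  2178: Tue (+1)
  2179: Wed (+1)  2180: Fri (+2) ✓  2181: Sat (+1)  2182: Sun (+1)  2183: Mon (+1)
  2184: Wed (+2)  2185: Thu (+1)  2186: Fri (+1) ✓  2187: Sat (+1)
Friday years: 2141, 2147, 2152, 2158, 2169, 2175, 2180, 2186 — 8 in total.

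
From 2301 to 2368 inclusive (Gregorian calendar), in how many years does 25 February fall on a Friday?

Track 25 February's weekday year by year (advancing +1, or +2 across a Feb 29):
  2301: Mon  2302: Tue (+1)  2303: Wed (+1)  2304: Thu (+1)  2305: Sat (+2)
  2306: Sun (+1)  2307: Mon (+1)  2308: Tue (+1)  2309: Thu (+2)  2310: Fri (+1) ✓
  2311: Sat (+1)  2312: Sun (+1)  2313: Tue (+2)  2314: Wed (+1)  … (40 more years) …
  2355: Fri (+1) ✓  2356: Sat (+1)  2357: Mon (+2)  2358: Tue (+1)  2359: Wed (+1)
  2360: Thu (+1)  2361: Sat (+2)  2362: Sun (+1)  2363: Mon (+1)  2364: Tue (+1)
  2365: Thu (+2)  2366: Fri (+1) ✓  2367: Sat (+1)  2368: Sun (+1)
Friday years: 2310, 2316, 2321, 2327, 2338, 2344, 2349, 2355, 2366 — 9 in total.

9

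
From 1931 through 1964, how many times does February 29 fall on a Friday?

1

Leap years in 1931–1964: 9 of them.
Feb 29 weekday advances by 5 (mod 7) from one leap year to the next four years later (or differs when a century non-leap intervenes).
Leap-day weekdays: 1932:Mon 1936:Sat 1940:Thu 1944:Tue 1948:Sun 1952:Fri✓ 1956:Wed 1960:Mon 1964:Sat
Friday: 1952 → 1.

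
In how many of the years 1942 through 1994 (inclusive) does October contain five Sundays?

October has 31 days; it has five Sundays when Sunday falls among the first (month-length − 28) days — i.e. when October 1 is one of Sunday/Saturday/Friday.
October 1 by year: 1942:Thu 1943:Fri✓ 1944:Sun✓ 1945:Mon 1946:Tue 1947:Wed 1948:Fri✓ 1949:Sat✓ 1950:Sun✓ 1951:Mon 1952:Wed 1953:Thu 1954:Fri✓ 1955:Sat✓ 1956:Mon …(23 more)… 1980:Wed 1981:Thu 1982:Fri✓ 1983:Sat✓ 1984:Mon 1985:Tue 1986:Wed 1987:Thu 1988:Sat✓ 1989:Sun✓ 1990:Mon 1991:Tue 1992:Thu 1993:Fri✓ 1994:Sat✓
Years with five Sundays: 1943, 1944, 1948, 1949, 1950, 1954, 1955, 1960, 1961, 1965, 1966, 1967, 1971, 1972, 1976, 1977, 1978, 1982, 1983, 1988, 1989, 1993, 1994 → 23.

23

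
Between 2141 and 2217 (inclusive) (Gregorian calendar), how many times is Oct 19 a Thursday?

Track Oct 19's weekday year by year (advancing +1, or +2 across a Feb 29):
  2141: Thu ✓  2142: Fri (+1)  2143: Sat (+1)  2144: Mon (+2)  2145: Tue (+1)
  2146: Wed (+1)  2147: Thu (+1) ✓  2148: Sat (+2)  2149: Sun (+1)  2150: Mon (+1)
  2151: Tue (+1)  2152: Thu (+2) ✓  2153: Fri (+1)  2154: Sat (+1)  … (49 more years) …
  2204: Fri (+2)  2205: Sat (+1)  2206: Sun (+1)  2207: Mon (+1)  2208: Wed (+2)
  2209: Thu (+1) ✓  2210: Fri (+1)  2211: Sat (+1)  2212: Mon (+2)  2213: Tue (+1)
  2214: Wed (+1)  2215: Thu (+1) ✓  2216: Sat (+2)  2217: Sun (+1)
Thursday years: 2141, 2147, 2152, 2158, 2169, 2175, 2180, 2186, 2197, 2209, 2215 — 11 in total.

11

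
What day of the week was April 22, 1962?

Sunday

January 1, 1962 is a Monday.
April 22 is day 112 of the year, i.e. 111 days after Jan 1.
111 mod 7 = 6, so advance 6 weekdays from Monday: Sunday.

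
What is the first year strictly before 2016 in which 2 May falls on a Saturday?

2015

From one year to the next, a fixed date's weekday advances by 1, or by 2 when a Feb 29 lies between the two dates.
2016: May 2 is Monday.
2015: Saturday (−2)
2 May falls on a Saturday in 2015.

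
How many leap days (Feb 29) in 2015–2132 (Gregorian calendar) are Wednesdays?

Leap years in 2015–2132: 29 of them.
Feb 29 weekday advances by 5 (mod 7) from one leap year to the next four years later (or differs when a century non-leap intervenes).
Leap-day weekdays: 2016:Mon 2020:Sat 2024:Thu 2028:Tue 2032:Sun 2036:Fri 2040:Wed✓ 2044:Mon 2048:Sat 2052:Thu 2056:Tue 2060:Sun 2064:Fri …(3 more)… 2080:Thu 2084:Tue 2088:Sun 2092:Fri 2096:Wed✓ 2104:Fri 2108:Wed✓ 2112:Mon 2116:Sat 2120:Thu 2124:Tue 2128:Sun 2132:Fri
Wednesday: 2040, 2068, 2096, 2108 → 4.

4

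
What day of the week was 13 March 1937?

January 1, 1937 is a Friday.
March 13 is day 72 of the year, i.e. 71 days after Jan 1.
71 mod 7 = 1, so advance 1 weekday from Friday: Saturday.

Saturday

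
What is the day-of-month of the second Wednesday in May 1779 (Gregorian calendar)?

May 1, 1779 is a Saturday, so the first Wednesday is the 5th.
The second Wednesday is 5 + 7 = 12.

12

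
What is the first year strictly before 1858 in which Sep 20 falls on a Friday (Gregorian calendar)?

From one year to the next, a fixed date's weekday advances by 1, or by 2 when a Feb 29 lies between the two dates.
1858: September 20 is Monday.
1857: Sunday (−1)
1856: Saturday (−1)
1855: Thursday (−2)
1854: Wednesday (−1)
1853: Tuesday (−1)
1852: Monday (−1)
1851: Saturday (−2)
1850: Friday (−1)
Sep 20 falls on a Friday in 1850.

1850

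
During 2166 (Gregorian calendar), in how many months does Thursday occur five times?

A month of length L has five Thursdays iff its first Thursday is on day ≤ L−28 (so day 1–3 in a 31-day month, 1–2 in a 30-day month, day 1 in a leap February).
Checking each month of 2166: Jan starts Wed (31d) ✓; Feb starts Sat (28d); Mar starts Sat (31d); Apr starts Tue (30d); May starts Thu (31d) ✓; Jun starts Sun (30d); Jul starts Tue (31d) ✓; Aug starts Fri (31d); Sep starts Mon (30d); Oct starts Wed (31d) ✓; Nov starts Sat (30d); Dec starts Mon (31d).
Five-Thursday months: January, May, July, October → 4.

4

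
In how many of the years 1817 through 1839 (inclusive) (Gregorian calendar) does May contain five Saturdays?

May has 31 days; it has five Saturdays when Saturday falls among the first (month-length − 28) days — i.e. when May 1 is one of Saturday/Friday/Thursday.
May 1 by year: 1817:Thu✓ 1818:Fri✓ 1819:Sat✓ 1820:Mon 1821:Tue 1822:Wed 1823:Thu✓ 1824:Sat✓ 1825:Sun 1826:Mon 1827:Tue 1828:Thu✓ 1829:Fri✓ 1830:Sat✓ 1831:Sun 1832:Tue 1833:Wed 1834:Thu✓ 1835:Fri✓ 1836:Sun 1837:Mon 1838:Tue 1839:Wed
Years with five Saturdays: 1817, 1818, 1819, 1823, 1824, 1828, 1829, 1830, 1834, 1835 → 10.

10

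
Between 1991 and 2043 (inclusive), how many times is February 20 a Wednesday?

Track February 20's weekday year by year (advancing +1, or +2 across a Feb 29):
  1991: Wed ✓  1992: Thu (+1)  1993: Sat (+2)  1994: Sun (+1)  1995: Mon (+1)
  1996: Tue (+1)  1997: Thu (+2)  1998: Fri (+1)  1999: Sat (+1)  2000: Sun (+1)
  2001: Tue (+2)  2002: Wed (+1) ✓  2003: Thu (+1)  2004: Fri (+1)  … (25 more years) …
  2030: Wed (+1) ✓  2031: Thu (+1)  2032: Fri (+1)  2033: Sun (+2)  2034: Mon (+1)
  2035: Tue (+1)  2036: Wed (+1) ✓  2037: Fri (+2)  2038: Sat (+1)  2039: Sun (+1)
  2040: Mon (+1)  2041: Wed (+2) ✓  2042: Thu (+1)  2043: Fri (+1)
Wednesday years: 1991, 2002, 2008, 2013, 2019, 2030, 2036, 2041 — 8 in total.

8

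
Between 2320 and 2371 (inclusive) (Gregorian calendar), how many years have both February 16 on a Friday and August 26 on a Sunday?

5

Check each year's weekday for February 16 and August 26:
  2320: Mon/Thu  2321: Wed/Fri  2322: Thu/Sat  2323: Fri/Sun ✓  2324: Sat/Tue  2325: Mon/Wed  2326: Tue/Thu  2327: Wed/Fri  2328: Thu/Sun  2329: Sat/Mon  2330: Sun/Tue  2331: Mon/Wed  2332: Tue/Fri  2333: Thu/Sat  …(24 more)…  2358: Sun/Tue  2359: Mon/Wed  2360: Tue/Fri  2361: Thu/Sat  2362: Fri/Sun ✓  2363: Sat/Mon  2364: Sun/Wed  2365: Tue/Thu  2366: Wed/Fri  2367: Thu/Sat  2368: Fri/Mon  2369: Sun/Tue  2370: Mon/Wed  2371: Tue/Thu
Both conditions hold in: 2323, 2334, 2345, 2351, 2362 — 5.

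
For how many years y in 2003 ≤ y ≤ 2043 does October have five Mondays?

October has 31 days; it has five Mondays when Monday falls among the first (month-length − 28) days — i.e. when October 1 is one of Monday/Sunday/Saturday.
October 1 by year: 2003:Wed 2004:Fri 2005:Sat✓ 2006:Sun✓ 2007:Mon✓ 2008:Wed 2009:Thu 2010:Fri 2011:Sat✓ 2012:Mon✓ 2013:Tue 2014:Wed 2015:Thu 2016:Sat✓ 2017:Sun✓ …(11 more)… 2029:Mon✓ 2030:Tue 2031:Wed 2032:Fri 2033:Sat✓ 2034:Sun✓ 2035:Mon✓ 2036:Wed 2037:Thu 2038:Fri 2039:Sat✓ 2040:Mon✓ 2041:Tue 2042:Wed 2043:Thu
Years with five Mondays: 2005, 2006, 2007, 2011, 2012, 2016, 2017, 2018, 2022, 2023, 2028, 2029, 2033, 2034, 2035, 2039, 2040 → 17.

17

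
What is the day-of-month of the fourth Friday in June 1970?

26

June 1, 1970 is a Monday, so the first Friday is the 5th.
The fourth Friday is 5 + 21 = 26.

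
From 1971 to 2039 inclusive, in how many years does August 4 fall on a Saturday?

10

Track August 4's weekday year by year (advancing +1, or +2 across a Feb 29):
  1971: Wed  1972: Fri (+2)  1973: Sat (+1) ✓  1974: Sun (+1)  1975: Mon (+1)
  1976: Wed (+2)  1977: Thu (+1)  1978: Fri (+1)  1979: Sat (+1) ✓  1980: Mon (+2)
  1981: Tue (+1)  1982: Wed (+1)  1983: Thu (+1)  1984: Sat (+2) ✓  … (41 more years) …
  2026: Tue (+1)  2027: Wed (+1)  2028: Fri (+2)  2029: Sat (+1) ✓  2030: Sun (+1)
  2031: Mon (+1)  2032: Wed (+2)  2033: Thu (+1)  2034: Fri (+1)  2035: Sat (+1) ✓
  2036: Mon (+2)  2037: Tue (+1)  2038: Wed (+1)  2039: Thu (+1)
Saturday years: 1973, 1979, 1984, 1990, 2001, 2007, 2012, 2018, 2029, 2035 — 10 in total.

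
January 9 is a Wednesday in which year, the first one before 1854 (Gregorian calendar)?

1850

From one year to the next, a fixed date's weekday advances by 1, or by 2 when a Feb 29 lies between the two dates.
1854: January 9 is Monday.
1853: Sunday (−1)
1852: Friday (−2)
1851: Thursday (−1)
1850: Wednesday (−1)
January 9 falls on a Wednesday in 1850.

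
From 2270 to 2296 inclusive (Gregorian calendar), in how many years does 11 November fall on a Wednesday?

Track 11 November's weekday year by year (advancing +1, or +2 across a Feb 29):
  2270: Fri  2271: Sat (+1)  2272: Mon (+2)  2273: Tue (+1)  2274: Wed (+1) ✓
  2275: Thu (+1)  2276: Sat (+2)  2277: Sun (+1)  2278: Mon (+1)  2279: Tue (+1)
  2280: Thu (+2)  2281: Fri (+1)  2282: Sat (+1)  2283: Sun (+1)  2284: Tue (+2)
  2285: Wed (+1) ✓  2286: Thu (+1)  2287: Fri (+1)  2288: Sun (+2)  2289: Mon (+1)
  2290: Tue (+1)  2291: Wed (+1) ✓  2292: Fri (+2)  2293: Sat (+1)  2294: Sun (+1)
  2295: Mon (+1)  2296: Wed (+2) ✓
Wednesday years: 2274, 2285, 2291, 2296 — 4 in total.

4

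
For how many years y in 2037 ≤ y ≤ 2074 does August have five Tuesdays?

16

August has 31 days; it has five Tuesdays when Tuesday falls among the first (month-length − 28) days — i.e. when August 1 is one of Tuesday/Monday/Sunday.
August 1 by year: 2037:Sat 2038:Sun✓ 2039:Mon✓ 2040:Wed 2041:Thu 2042:Fri 2043:Sat 2044:Mon✓ 2045:Tue✓ 2046:Wed 2047:Thu 2048:Sat 2049:Sun✓ 2050:Mon✓ 2051:Tue✓ …(8 more)… 2060:Sun✓ 2061:Mon✓ 2062:Tue✓ 2063:Wed 2064:Fri 2065:Sat 2066:Sun✓ 2067:Mon✓ 2068:Wed 2069:Thu 2070:Fri 2071:Sat 2072:Mon✓ 2073:Tue✓ 2074:Wed
Years with five Tuesdays: 2038, 2039, 2044, 2045, 2049, 2050, 2051, 2055, 2056, 2060, 2061, 2062, 2066, 2067, 2072, 2073 → 16.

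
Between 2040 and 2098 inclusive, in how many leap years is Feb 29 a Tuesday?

Leap years in 2040–2098: 15 of them.
Feb 29 weekday advances by 5 (mod 7) from one leap year to the next four years later (or differs when a century non-leap intervenes).
Leap-day weekdays: 2040:Wed 2044:Mon 2048:Sat 2052:Thu 2056:Tue✓ 2060:Sun 2064:Fri 2068:Wed 2072:Mon 2076:Sat 2080:Thu 2084:Tue✓ 2088:Sun 2092:Fri 2096:Wed
Tuesday: 2056, 2084 → 2.

2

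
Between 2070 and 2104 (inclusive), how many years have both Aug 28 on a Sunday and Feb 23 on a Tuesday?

Check each year's weekday for Aug 28 and Feb 23:
  2070: Thu/Sun  2071: Fri/Mon  2072: Sun/Tue ✓  2073: Mon/Thu  2074: Tue/Fri  2075: Wed/Sat  2076: Fri/Sun  2077: Sat/Tue  2078: Sun/Wed  2079: Mon/Thu  2080: Wed/Fri  2081: Thu/Sun  2082: Fri/Mon  2083: Sat/Tue  …(7 more)…  2091: Tue/Fri  2092: Thu/Sat  2093: Fri/Mon  2094: Sat/Tue  2095: Sun/Wed  2096: Tue/Thu  2097: Wed/Sat  2098: Thu/Sun  2099: Fri/Mon  2100: Sat/Tue  2101: Sun/Wed  2102: Mon/Thu  2103: Tue/Fri  2104: Thu/Sat
Both conditions hold in: 2072 — 1.

1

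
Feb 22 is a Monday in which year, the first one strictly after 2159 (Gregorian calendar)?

2162

From one year to the next, a fixed date's weekday advances by 1, or by 2 when a Feb 29 lies between the two dates.
2159: February 22 is Thursday.
2160: Friday (+1)
2161: Sunday (+2)
2162: Monday (+1)
Feb 22 falls on a Monday in 2162.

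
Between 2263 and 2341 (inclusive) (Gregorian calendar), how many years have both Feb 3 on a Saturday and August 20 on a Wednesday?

Check each year's weekday for Feb 3 and August 20:
  2263: Tue/Thu  2264: Wed/Sat  2265: Fri/Sun  2266: Sat/Mon  2267: Sun/Tue  2268: Mon/Thu  2269: Wed/Fri  2270: Thu/Sat  2271: Fri/Sun  2272: Sat/Tue  2273: Mon/Wed  2274: Tue/Thu  2275: Wed/Fri  2276: Thu/Sun  …(51 more)…  2328: Fri/Mon  2329: Sun/Tue  2330: Mon/Wed  2331: Tue/Thu  2332: Wed/Sat  2333: Fri/Sun  2334: Sat/Mon  2335: Sun/Tue  2336: Mon/Thu  2337: Wed/Fri  2338: Thu/Sat  2339: Fri/Sun  2340: Sat/Tue  2341: Mon/Wed
Both conditions hold in: no year — 0.

0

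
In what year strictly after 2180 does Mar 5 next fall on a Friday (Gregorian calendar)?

From one year to the next, a fixed date's weekday advances by 1, or by 2 when a Feb 29 lies between the two dates.
2180: March 5 is Sunday.
2181: Monday (+1)
2182: Tuesday (+1)
2183: Wednesday (+1)
2184: Friday (+2)
Mar 5 falls on a Friday in 2184.

2184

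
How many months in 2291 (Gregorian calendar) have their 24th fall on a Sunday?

Check the 24th of each month of 2291: Jan 24: Sat, Feb 24: Tue, Mar 24: Tue, Apr 24: Fri, May 24: Sun, Jun 24: Wed, Jul 24: Fri, Aug 24: Mon, Sep 24: Thu, Oct 24: Sat, Nov 24: Tue, Dec 24: Thu.
Sunday occurs in May — 1 month.

1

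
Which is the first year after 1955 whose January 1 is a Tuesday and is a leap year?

1980

Jan 1 advances by 2 weekdays after a leap year and by 1 after a common year.
1955: Jan 1 is Saturday.
1956: Sunday (leap)
1957: Tuesday
1958: Wednesday
1959: Thursday
1960: Friday (leap)
1961: Sunday
1962: Monday
1963: Tuesday
1964: Wednesday (leap)
1965: Friday
1966: Saturday
1967: Sunday
1968: Monday (leap)
1969: Wednesday
1970: Thursday
1971: Friday
1972: Saturday (leap)
1973: Monday
1974: Tuesday
1975: Wednesday
1976: Thursday (leap)
1977: Saturday
1978: Sunday
1979: Monday
1980: Tuesday (leap)
1980 begins on a Tuesday and is a leap year.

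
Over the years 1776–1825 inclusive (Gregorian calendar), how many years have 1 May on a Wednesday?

8

Track 1 May's weekday year by year (advancing +1, or +2 across a Feb 29):
  1776: Wed ✓  1777: Thu (+1)  1778: Fri (+1)  1779: Sat (+1)  1780: Mon (+2)
  1781: Tue (+1)  1782: Wed (+1) ✓  1783: Thu (+1)  1784: Sat (+2)  1785: Sun (+1)
  1786: Mon (+1)  1787: Tue (+1)  1788: Thu (+2)  1789: Fri (+1)  … (22 more years) …
  1812: Fri (+2)  1813: Sat (+1)  1814: Sun (+1)  1815: Mon (+1)  1816: Wed (+2) ✓
  1817: Thu (+1)  1818: Fri (+1)  1819: Sat (+1)  1820: Mon (+2)  1821: Tue (+1)
  1822: Wed (+1) ✓  1823: Thu (+1)  1824: Sat (+2)  1825: Sun (+1)
Wednesday years: 1776, 1782, 1793, 1799, 1805, 1811, 1816, 1822 — 8 in total.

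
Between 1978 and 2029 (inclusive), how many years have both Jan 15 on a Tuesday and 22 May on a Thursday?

2

Check each year's weekday for Jan 15 and 22 May:
  1978: Sun/Mon  1979: Mon/Tue  1980: Tue/Thu ✓  1981: Thu/Fri  1982: Fri/Sat  1983: Sat/Sun  1984: Sun/Tue  1985: Tue/Wed  1986: Wed/Thu  1987: Thu/Fri  1988: Fri/Sun  1989: Sun/Mon  1990: Mon/Tue  1991: Tue/Wed  …(24 more)…  2016: Fri/Sun  2017: Sun/Mon  2018: Mon/Tue  2019: Tue/Wed  2020: Wed/Fri  2021: Fri/Sat  2022: Sat/Sun  2023: Sun/Mon  2024: Mon/Wed  2025: Wed/Thu  2026: Thu/Fri  2027: Fri/Sat  2028: Sat/Mon  2029: Mon/Tue
Both conditions hold in: 1980, 2008 — 2.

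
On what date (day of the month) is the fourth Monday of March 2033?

28

March 1, 2033 is a Tuesday, so the first Monday is the 7th.
The fourth Monday is 7 + 21 = 28.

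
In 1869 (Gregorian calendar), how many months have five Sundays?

4

A month of length L has five Sundays iff its first Sunday is on day ≤ L−28 (so day 1–3 in a 31-day month, 1–2 in a 30-day month, day 1 in a leap February).
Checking each month of 1869: Jan starts Fri (31d) ✓; Feb starts Mon (28d); Mar starts Mon (31d); Apr starts Thu (30d); May starts Sat (31d) ✓; Jun starts Tue (30d); Jul starts Thu (31d); Aug starts Sun (31d) ✓; Sep starts Wed (30d); Oct starts Fri (31d) ✓; Nov starts Mon (30d); Dec starts Wed (31d).
Five-Sunday months: January, May, August, October → 4.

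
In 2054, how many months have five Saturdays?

A month of length L has five Saturdays iff its first Saturday is on day ≤ L−28 (so day 1–3 in a 31-day month, 1–2 in a 30-day month, day 1 in a leap February).
Checking each month of 2054: Jan starts Thu (31d) ✓; Feb starts Sun (28d); Mar starts Sun (31d); Apr starts Wed (30d); May starts Fri (31d) ✓; Jun starts Mon (30d); Jul starts Wed (31d); Aug starts Sat (31d) ✓; Sep starts Tue (30d); Oct starts Thu (31d) ✓; Nov starts Sun (30d); Dec starts Tue (31d).
Five-Saturday months: January, May, August, October → 4.

4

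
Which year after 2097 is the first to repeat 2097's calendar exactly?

Two years share a calendar iff Jan 1 falls on the same weekday and both are leap or both are common. 2097: Jan 1 is Tuesday, common year.
2098: Jan 1 Wednesday, common
2099: Jan 1 Thursday, common
2100: Jan 1 Friday, common
2101: Jan 1 Saturday, common
2102: Jan 1 Sunday, common
2103: Jan 1 Monday, common
2104: Jan 1 Tuesday, leap
2105: Jan 1 Thursday, common
2106: Jan 1 Friday, common
2107: Jan 1 Saturday, common
2108: Jan 1 Sunday, leap
2109: Jan 1 Tuesday, common
2109 matches on both conditions.

2109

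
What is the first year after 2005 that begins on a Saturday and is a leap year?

2028

Jan 1 advances by 2 weekdays after a leap year and by 1 after a common year.
2005: Jan 1 is Saturday.
2006: Sunday
2007: Monday
2008: Tuesday (leap)
2009: Thursday
2010: Friday
2011: Saturday
2012: Sunday (leap)
2013: Tuesday
2014: Wednesday
2015: Thursday
2016: Friday (leap)
2017: Sunday
2018: Monday
2019: Tuesday
2020: Wednesday (leap)
2021: Friday
2022: Saturday
2023: Sunday
2024: Monday (leap)
2025: Wednesday
2026: Thursday
2027: Friday
2028: Saturday (leap)
2028 begins on a Saturday and is a leap year.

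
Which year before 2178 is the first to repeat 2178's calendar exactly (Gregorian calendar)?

Two years share a calendar iff Jan 1 falls on the same weekday and both are leap or both are common. 2178: Jan 1 is Thursday, common year.
2177: Jan 1 Wednesday, common
2176: Jan 1 Monday, leap
2175: Jan 1 Sunday, common
2174: Jan 1 Saturday, common
2173: Jan 1 Friday, common
2172: Jan 1 Wednesday, leap
2171: Jan 1 Tuesday, common
2170: Jan 1 Monday, common
2169: Jan 1 Sunday, common
2168: Jan 1 Friday, leap
2167: Jan 1 Thursday, common
2167 matches on both conditions.

2167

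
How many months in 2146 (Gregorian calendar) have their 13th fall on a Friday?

Check the 13th of each month of 2146: Jan 13: Thu, Feb 13: Sun, Mar 13: Sun, Apr 13: Wed, May 13: Fri, Jun 13: Mon, Jul 13: Wed, Aug 13: Sat, Sep 13: Tue, Oct 13: Thu, Nov 13: Sun, Dec 13: Tue.
Friday occurs in May — 1 month.

1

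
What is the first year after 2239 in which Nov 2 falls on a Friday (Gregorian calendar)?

2249

From one year to the next, a fixed date's weekday advances by 1, or by 2 when a Feb 29 lies between the two dates.
2239: November 2 is Saturday.
2240: Monday (+2)
2241: Tuesday (+1)
2242: Wednesday (+1)
2243: Thursday (+1)
2244: Saturday (+2)
2245: Sunday (+1)
2246: Monday (+1)
2247: Tuesday (+1)
2248: Thursday (+2)
2249: Friday (+1)
Nov 2 falls on a Friday in 2249.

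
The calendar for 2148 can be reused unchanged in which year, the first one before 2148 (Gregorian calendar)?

Two years share a calendar iff Jan 1 falls on the same weekday and both are leap or both are common. 2148: Jan 1 is Monday, leap year.
2147: Jan 1 Sunday, common
2146: Jan 1 Saturday, common
2145: Jan 1 Friday, common
2144: Jan 1 Wednesday, leap
2143: Jan 1 Tuesday, common
2142: Jan 1 Monday, common
2141: Jan 1 Sunday, common
2140: Jan 1 Friday, leap
2139: Jan 1 Thursday, common
2138: Jan 1 Wednesday, common
2137: Jan 1 Tuesday, common
2136: Jan 1 Sunday, leap
2135: Jan 1 Saturday, common
2134: Jan 1 Friday, common
2133: Jan 1 Thursday, common
2132: Jan 1 Tuesday, leap
2131: Jan 1 Monday, common
2130: Jan 1 Sunday, common
2129: Jan 1 Saturday, common
2128: Jan 1 Thursday, leap
2127: Jan 1 Wednesday, common
2126: Jan 1 Tuesday, common
2125: Jan 1 Monday, common
2124: Jan 1 Saturday, leap
2123: Jan 1 Friday, common
2122: Jan 1 Thursday, common
2121: Jan 1 Wednesday, common
2120: Jan 1 Monday, leap
2120 matches on both conditions.

2120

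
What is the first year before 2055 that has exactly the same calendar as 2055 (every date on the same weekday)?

Two years share a calendar iff Jan 1 falls on the same weekday and both are leap or both are common. 2055: Jan 1 is Friday, common year.
2054: Jan 1 Thursday, common
2053: Jan 1 Wednesday, common
2052: Jan 1 Monday, leap
2051: Jan 1 Sunday, common
2050: Jan 1 Saturday, common
2049: Jan 1 Friday, common
2049 matches on both conditions.

2049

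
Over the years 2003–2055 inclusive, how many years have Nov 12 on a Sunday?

7

Track Nov 12's weekday year by year (advancing +1, or +2 across a Feb 29):
  2003: Wed  2004: Fri (+2)  2005: Sat (+1)  2006: Sun (+1) ✓  2007: Mon (+1)
  2008: Wed (+2)  2009: Thu (+1)  2010: Fri (+1)  2011: Sat (+1)  2012: Mon (+2)
  2013: Tue (+1)  2014: Wed (+1)  2015: Thu (+1)  2016: Sat (+2)  … (25 more years) …
  2042: Wed (+1)  2043: Thu (+1)  2044: Sat (+2)  2045: Sun (+1) ✓  2046: Mon (+1)
  2047: Tue (+1)  2048: Thu (+2)  2049: Fri (+1)  2050: Sat (+1)  2051: Sun (+1) ✓
  2052: Tue (+2)  2053: Wed (+1)  2054: Thu (+1)  2055: Fri (+1)
Sunday years: 2006, 2017, 2023, 2028, 2034, 2045, 2051 — 7 in total.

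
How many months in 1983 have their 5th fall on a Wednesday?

Check the 5th of each month of 1983: Jan 5: Wed, Feb 5: Sat, Mar 5: Sat, Apr 5: Tue, May 5: Thu, Jun 5: Sun, Jul 5: Tue, Aug 5: Fri, Sep 5: Mon, Oct 5: Wed, Nov 5: Sat, Dec 5: Mon.
Wednesday occurs in January, October — 2 months.

2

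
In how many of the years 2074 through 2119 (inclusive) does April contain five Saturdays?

13

April has 30 days; it has five Saturdays when Saturday falls among the first (month-length − 28) days — i.e. when April 1 is one of Saturday/Friday.
April 1 by year: 2074:Sun 2075:Mon 2076:Wed 2077:Thu 2078:Fri✓ 2079:Sat✓ 2080:Mon 2081:Tue 2082:Wed 2083:Thu 2084:Sat✓ 2085:Sun 2086:Mon 2087:Tue 2088:Thu …(16 more)… 2105:Wed 2106:Thu 2107:Fri✓ 2108:Sun 2109:Mon 2110:Tue 2111:Wed 2112:Fri✓ 2113:Sat✓ 2114:Sun 2115:Mon 2116:Wed 2117:Thu 2118:Fri✓ 2119:Sat✓
Years with five Saturdays: 2078, 2079, 2084, 2089, 2090, 2095, 2101, 2102, 2107, 2112, 2113, 2118, 2119 → 13.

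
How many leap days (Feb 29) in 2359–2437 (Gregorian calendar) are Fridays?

3

Leap years in 2359–2437: 20 of them.
Feb 29 weekday advances by 5 (mod 7) from one leap year to the next four years later (or differs when a century non-leap intervenes).
Leap-day weekdays: 2360:Mon 2364:Sat 2368:Thu 2372:Tue 2376:Sun 2380:Fri✓ 2384:Wed 2388:Mon 2392:Sat 2396:Thu 2400:Tue 2404:Sun 2408:Fri✓ 2412:Wed 2416:Mon 2420:Sat 2424:Thu 2428:Tue 2432:Sun 2436:Fri✓
Friday: 2380, 2408, 2436 → 3.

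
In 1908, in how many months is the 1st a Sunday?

Check the 1st of each month of 1908: Jan 1: Wed, Feb 1: Sat, Mar 1: Sun, Apr 1: Wed, May 1: Fri, Jun 1: Mon, Jul 1: Wed, Aug 1: Sat, Sep 1: Tue, Oct 1: Thu, Nov 1: Sun, Dec 1: Tue.
Sunday occurs in March, November — 2 months.

2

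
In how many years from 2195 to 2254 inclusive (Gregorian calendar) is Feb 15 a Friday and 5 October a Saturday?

Check each year's weekday for Feb 15 and 5 October:
  2195: Sun/Mon  2196: Mon/Wed  2197: Wed/Thu  2198: Thu/Fri  2199: Fri/Sat ✓  2200: Sat/Sun  2201: Sun/Mon  2202: Mon/Tue  2203: Tue/Wed  2204: Wed/Fri  2205: Fri/Sat ✓  2206: Sat/Sun  2207: Sun/Mon  2208: Mon/Wed  …(32 more)…  2241: Mon/Tue  2242: Tue/Wed  2243: Wed/Thu  2244: Thu/Sat  2245: Sat/Sun  2246: Sun/Mon  2247: Mon/Tue  2248: Tue/Thu  2249: Thu/Fri  2250: Fri/Sat ✓  2251: Sat/Sun  2252: Sun/Tue  2253: Tue/Wed  2254: Wed/Thu
Both conditions hold in: 2199, 2205, 2211, 2222, 2233, 2239, 2250 — 7.

7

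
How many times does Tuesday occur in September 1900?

4

September 1900 has 30 days and begins on Saturday.
The first Tuesday is September 4.
Tuesdays fall on 4, 11, 18, 25 — that's 4.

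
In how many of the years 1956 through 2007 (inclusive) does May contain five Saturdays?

21

May has 31 days; it has five Saturdays when Saturday falls among the first (month-length − 28) days — i.e. when May 1 is one of Saturday/Friday/Thursday.
May 1 by year: 1956:Tue 1957:Wed 1958:Thu✓ 1959:Fri✓ 1960:Sun 1961:Mon 1962:Tue 1963:Wed 1964:Fri✓ 1965:Sat✓ 1966:Sun 1967:Mon 1968:Wed 1969:Thu✓ 1970:Fri✓ …(22 more)… 1993:Sat✓ 1994:Sun 1995:Mon 1996:Wed 1997:Thu✓ 1998:Fri✓ 1999:Sat✓ 2000:Mon 2001:Tue 2002:Wed 2003:Thu✓ 2004:Sat✓ 2005:Sun 2006:Mon 2007:Tue
Years with five Saturdays: 1958, 1959, 1964, 1965, 1969, 1970, 1971, 1975, 1976, 1980, 1981, 1982, 1986, 1987, 1992, 1993, 1997, 1998, 1999, 2003, 2004 → 21.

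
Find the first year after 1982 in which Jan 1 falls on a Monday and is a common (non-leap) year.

Jan 1 advances by 2 weekdays after a leap year and by 1 after a common year.
1982: Jan 1 is Friday.
1983: Saturday
1984: Sunday (leap)
1985: Tuesday
1986: Wednesday
1987: Thursday
1988: Friday (leap)
1989: Sunday
1990: Monday
1990 begins on a Monday and is a common year.

1990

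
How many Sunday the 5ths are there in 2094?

Check the 5th of each month of 2094: Jan 5: Tue, Feb 5: Fri, Mar 5: Fri, Apr 5: Mon, May 5: Wed, Jun 5: Sat, Jul 5: Mon, Aug 5: Thu, Sep 5: Sun, Oct 5: Tue, Nov 5: Fri, Dec 5: Sun.
Sunday occurs in September, December — 2 months.

2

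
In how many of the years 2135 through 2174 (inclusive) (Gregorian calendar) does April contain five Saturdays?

12

April has 30 days; it has five Saturdays when Saturday falls among the first (month-length − 28) days — i.e. when April 1 is one of Saturday/Friday.
April 1 by year: 2135:Fri✓ 2136:Sun 2137:Mon 2138:Tue 2139:Wed 2140:Fri✓ 2141:Sat✓ 2142:Sun 2143:Mon 2144:Wed 2145:Thu 2146:Fri✓ 2147:Sat✓ 2148:Mon 2149:Tue …(10 more)… 2160:Tue 2161:Wed 2162:Thu 2163:Fri✓ 2164:Sun 2165:Mon 2166:Tue 2167:Wed 2168:Fri✓ 2169:Sat✓ 2170:Sun 2171:Mon 2172:Wed 2173:Thu 2174:Fri✓
Years with five Saturdays: 2135, 2140, 2141, 2146, 2147, 2152, 2157, 2158, 2163, 2168, 2169, 2174 → 12.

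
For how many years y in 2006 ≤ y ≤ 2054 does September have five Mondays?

September has 30 days; it has five Mondays when Monday falls among the first (month-length − 28) days — i.e. when September 1 is one of Monday/Sunday.
September 1 by year: 2006:Fri 2007:Sat 2008:Mon✓ 2009:Tue 2010:Wed 2011:Thu 2012:Sat 2013:Sun✓ 2014:Mon✓ 2015:Tue 2016:Thu 2017:Fri 2018:Sat 2019:Sun✓ 2020:Tue …(19 more)… 2040:Sat 2041:Sun✓ 2042:Mon✓ 2043:Tue 2044:Thu 2045:Fri 2046:Sat 2047:Sun✓ 2048:Tue 2049:Wed 2050:Thu 2051:Fri 2052:Sun✓ 2053:Mon✓ 2054:Tue
Years with five Mondays: 2008, 2013, 2014, 2019, 2024, 2025, 2030, 2031, 2036, 2041, 2042, 2047, 2052, 2053 → 14.

14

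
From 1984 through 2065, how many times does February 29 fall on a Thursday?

3

Leap years in 1984–2065: 21 of them.
Feb 29 weekday advances by 5 (mod 7) from one leap year to the next four years later (or differs when a century non-leap intervenes).
Leap-day weekdays: 1984:Wed 1988:Mon 1992:Sat 1996:Thu✓ 2000:Tue 2004:Sun 2008:Fri 2012:Wed 2016:Mon 2020:Sat 2024:Thu✓ 2028:Tue 2032:Sun 2036:Fri 2040:Wed 2044:Mon 2048:Sat 2052:Thu✓ 2056:Tue 2060:Sun 2064:Fri
Thursday: 1996, 2024, 2052 → 3.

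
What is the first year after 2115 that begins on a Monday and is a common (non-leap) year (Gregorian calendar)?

Jan 1 advances by 2 weekdays after a leap year and by 1 after a common year.
2115: Jan 1 is Tuesday.
2116: Wednesday (leap)
2117: Friday
2118: Saturday
2119: Sunday
2120: Monday (leap)
2121: Wednesday
2122: Thursday
2123: Friday
2124: Saturday (leap)
2125: Monday
2125 begins on a Monday and is a common year.

2125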